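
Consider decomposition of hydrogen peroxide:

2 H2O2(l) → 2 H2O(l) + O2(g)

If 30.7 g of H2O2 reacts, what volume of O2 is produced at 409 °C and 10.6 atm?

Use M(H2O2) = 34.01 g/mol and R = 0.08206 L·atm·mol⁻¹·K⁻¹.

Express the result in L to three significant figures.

2.38 L

n(H2O2) = 30.70 / 34.01 = 0.9027 mol
n(O2) = (1/2) × 0.9027 = 0.4513 mol
V = nRT/P = 0.4513 × 0.08206 × 682.15 / 10.6 = 2.383 L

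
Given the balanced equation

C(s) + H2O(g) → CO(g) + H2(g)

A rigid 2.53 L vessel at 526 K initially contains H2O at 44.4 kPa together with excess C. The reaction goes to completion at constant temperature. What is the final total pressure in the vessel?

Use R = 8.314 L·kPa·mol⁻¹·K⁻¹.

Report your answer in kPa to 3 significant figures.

88.8 kPa

At constant T and V, P ∝ n(gas): 1 mol gas → 2 mol gas.
P_final = (2/1) × 44.4 = 88.80 kPa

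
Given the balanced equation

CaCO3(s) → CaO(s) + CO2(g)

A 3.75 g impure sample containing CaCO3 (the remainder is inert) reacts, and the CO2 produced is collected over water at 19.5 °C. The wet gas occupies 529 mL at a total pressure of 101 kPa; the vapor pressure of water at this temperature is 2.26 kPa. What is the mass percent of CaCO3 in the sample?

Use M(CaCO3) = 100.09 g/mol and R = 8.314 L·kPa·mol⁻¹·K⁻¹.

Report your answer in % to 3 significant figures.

57.3 %

P(CO2) = 101 − 2.26 = 98.74 kPa
n(CO2) = PV/RT = (98.74 × 0.5290) / (8.314 × 292.65) = 0.02147 mol
n(CaCO3) = (1/1) × 0.02147 = 0.02147 mol
m(CaCO3) = 0.02147 × 100.09 = 2.149 g
%CaCO3 = 2.149 / 3.75 × 100 = 57.31%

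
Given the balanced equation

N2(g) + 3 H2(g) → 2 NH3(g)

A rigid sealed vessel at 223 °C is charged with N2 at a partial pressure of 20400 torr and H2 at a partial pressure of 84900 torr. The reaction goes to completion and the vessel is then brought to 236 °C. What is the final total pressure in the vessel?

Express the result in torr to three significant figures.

66200 torr

Because the vessel is rigid and T is held at 223 °C, work the stoichiometry in partial pressures (P_i = n_iRT/V).
P(H2) required for 20400 torr of N2 = (3/1) × 20400 = 61200 torr; available 84900 torr, so N2 is limiting.
P(H2) remaining = 84900 − (3/1) × 20400 = 23700 torr
P(gaseous products) = (2)/1 × 20400 = 40800 torr
P_total at 223 °C = 23700 + 40800 = 64500 torr
Scaling to 236 °C: P = 64500 × 509.15/496.15 = 66190 torr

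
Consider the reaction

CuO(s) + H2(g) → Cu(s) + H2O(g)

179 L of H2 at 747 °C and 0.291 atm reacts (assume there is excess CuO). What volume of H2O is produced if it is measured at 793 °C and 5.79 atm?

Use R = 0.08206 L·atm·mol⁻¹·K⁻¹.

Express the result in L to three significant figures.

n(H2) = PV/RT = (0.291 × 179) / (0.08206 × 1020.15) = 0.6222 mol
n(H2O) = (1/1) × 0.6222 = 0.6222 mol
V = nRT/P = 0.6222 × 0.08206 × 1066.15 / 5.79 = 9.402 L

9.40 L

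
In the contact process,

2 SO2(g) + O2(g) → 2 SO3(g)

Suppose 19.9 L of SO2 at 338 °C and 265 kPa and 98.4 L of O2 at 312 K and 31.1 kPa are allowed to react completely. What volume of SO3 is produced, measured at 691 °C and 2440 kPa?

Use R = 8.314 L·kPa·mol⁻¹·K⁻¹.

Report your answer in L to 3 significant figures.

n(SO2) = PV/RT = (265 × 19.9) / (8.314 × 611.15) = 1.038 mol
n(O2) = PV/RT = (31.1 × 98.4) / (8.314 × 312) = 1.180 mol
For 1.038 mol SO2, stoichiometry requires (1/2) × 1.038 = 0.5190 mol O2; 1.180 mol is available, so SO2 is limiting.
n(SO3) = (2/2) × 1.038 = 1.038 mol
V(SO3) = nRT/P = 1.038 × 8.314 × 964.15 / 2440 = 3.410 L

3.41 L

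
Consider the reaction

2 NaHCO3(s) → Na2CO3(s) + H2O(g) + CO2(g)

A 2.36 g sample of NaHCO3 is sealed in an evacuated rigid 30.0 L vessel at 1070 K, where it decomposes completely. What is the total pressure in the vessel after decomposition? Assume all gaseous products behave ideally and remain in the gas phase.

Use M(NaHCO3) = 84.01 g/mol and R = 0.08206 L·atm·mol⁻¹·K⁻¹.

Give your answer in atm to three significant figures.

0.0822 atm

n(NaHCO3) = 2.36 / 84.01 = 0.02809 mol
n(gas produced) = (2/2) × 0.02809 = 0.02809 mol
P = nRT/V = 0.02809 × 0.08206 × 1070 / 30.0 = 0.08221 atm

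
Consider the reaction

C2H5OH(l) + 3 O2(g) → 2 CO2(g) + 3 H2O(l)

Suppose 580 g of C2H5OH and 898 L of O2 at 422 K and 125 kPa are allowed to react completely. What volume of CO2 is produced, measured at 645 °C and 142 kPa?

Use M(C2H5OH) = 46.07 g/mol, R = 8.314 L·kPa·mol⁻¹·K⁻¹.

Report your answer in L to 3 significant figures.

1150 L

n(C2H5OH) = 580 / 46.07 = 12.59 mol
n(O2) = PV/RT = (125 × 898) / (8.314 × 422) = 31.99 mol
For 12.59 mol C2H5OH, stoichiometry requires (3/1) × 12.59 = 37.77 mol O2; 31.99 mol is available, so O2 is limiting.
n(CO2) = (2/3) × 31.99 = 21.33 mol
V(CO2) = nRT/P = 21.33 × 8.314 × 918.15 / 142 = 1147 L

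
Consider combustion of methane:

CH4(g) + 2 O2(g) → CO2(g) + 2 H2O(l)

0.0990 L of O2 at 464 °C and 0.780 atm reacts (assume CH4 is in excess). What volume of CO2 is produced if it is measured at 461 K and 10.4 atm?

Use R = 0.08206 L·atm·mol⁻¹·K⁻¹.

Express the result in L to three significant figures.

n(O2) = PV/RT = (0.780 × 0.0990) / (0.08206 × 737.15) = 0.001277 mol
n(CO2) = (1/2) × 0.001277 = 0.0006385 mol
V = nRT/P = 0.0006385 × 0.08206 × 461 / 10.4 = 0.002323 L

0.00232 L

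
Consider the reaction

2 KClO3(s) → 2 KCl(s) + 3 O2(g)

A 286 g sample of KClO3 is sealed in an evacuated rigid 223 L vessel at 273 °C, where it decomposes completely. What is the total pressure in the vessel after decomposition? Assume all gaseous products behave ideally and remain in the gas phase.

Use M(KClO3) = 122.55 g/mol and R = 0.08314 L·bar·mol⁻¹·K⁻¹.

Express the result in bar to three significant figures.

n(KClO3) = 286 / 122.55 = 2.334 mol
n(gas produced) = (3/2) × 2.334 = 3.501 mol
P = nRT/V = 3.501 × 0.08314 × 546.15 / 223 = 0.7129 bar

0.713 bar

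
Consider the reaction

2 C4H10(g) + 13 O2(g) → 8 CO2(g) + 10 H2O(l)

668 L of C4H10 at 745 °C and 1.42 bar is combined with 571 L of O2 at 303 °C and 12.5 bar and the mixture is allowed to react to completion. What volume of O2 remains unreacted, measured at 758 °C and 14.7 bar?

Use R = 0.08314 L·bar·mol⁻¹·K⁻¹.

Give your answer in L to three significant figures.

444 L

n(C4H10) = PV/RT = (1.42 × 668) / (0.08314 × 1018.15) = 11.21 mol
n(O2) = PV/RT = (12.5 × 571) / (0.08314 × 576.15) = 149.0 mol
For 11.21 mol C4H10, stoichiometry requires (13/2) × 11.21 = 72.87 mol O2; 149.0 mol is available, so C4H10 is limiting.
n(O2) consumed = (13/2) × 11.21 = 72.87 mol; remaining = 149.0 − 72.87 = 76.13 mol
V(O2) = nRT/P = 76.13 × 0.08314 × 1031.15 / 14.7 = 444.0 L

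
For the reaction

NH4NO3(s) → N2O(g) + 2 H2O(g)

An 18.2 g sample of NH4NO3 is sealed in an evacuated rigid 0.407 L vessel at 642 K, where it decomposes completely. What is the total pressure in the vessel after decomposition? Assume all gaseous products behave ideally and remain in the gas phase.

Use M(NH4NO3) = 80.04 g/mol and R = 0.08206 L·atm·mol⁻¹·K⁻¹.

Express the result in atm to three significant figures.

n(NH4NO3) = 18.2 / 80.04 = 0.2274 mol
n(gas produced) = (3/1) × 0.2274 = 0.6822 mol
P = nRT/V = 0.6822 × 0.08206 × 642 / 0.407 = 88.30 atm

88.3 atm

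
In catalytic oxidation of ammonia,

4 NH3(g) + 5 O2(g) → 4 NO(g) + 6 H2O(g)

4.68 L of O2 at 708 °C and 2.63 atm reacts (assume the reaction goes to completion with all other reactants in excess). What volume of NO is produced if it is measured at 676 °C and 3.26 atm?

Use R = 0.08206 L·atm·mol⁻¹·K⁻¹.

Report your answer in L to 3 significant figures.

2.92 L

n(O2) = PV/RT = (2.63 × 4.68) / (0.08206 × 981.15) = 0.1529 mol
n(NO) = (4/5) × 0.1529 = 0.1223 mol
V = nRT/P = 0.1223 × 0.08206 × 949.15 / 3.26 = 2.922 L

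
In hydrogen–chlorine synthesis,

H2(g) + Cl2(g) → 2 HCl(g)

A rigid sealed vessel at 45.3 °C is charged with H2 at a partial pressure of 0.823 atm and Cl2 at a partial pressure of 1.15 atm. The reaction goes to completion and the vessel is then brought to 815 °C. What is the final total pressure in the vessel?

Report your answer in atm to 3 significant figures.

Because the vessel is rigid and T is held at 45.3 °C, work the stoichiometry in partial pressures (P_i = n_iRT/V).
P(Cl2) required for 0.823 atm of H2 = (1/1) × 0.823 = 0.8230 atm; available 1.15 atm, so H2 is limiting.
P(Cl2) remaining = 1.15 − (1/1) × 0.823 = 0.3270 atm
P(gaseous products) = (2)/1 × 0.823 = 1.646 atm
P_total at 45.3 °C = 0.3270 + 1.646 = 1.973 atm
Scaling to 815 °C: P = 1.973 × 1088.15/318.45 = 6.742 atm

6.74 atm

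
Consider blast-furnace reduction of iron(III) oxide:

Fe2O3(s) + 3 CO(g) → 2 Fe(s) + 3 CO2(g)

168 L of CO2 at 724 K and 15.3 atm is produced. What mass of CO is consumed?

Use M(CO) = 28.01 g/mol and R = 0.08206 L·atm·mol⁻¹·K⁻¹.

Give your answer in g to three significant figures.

n(CO2) = PV/RT = (15.3 × 168) / (0.08206 × 724) = 43.26 mol
n(CO) = (3/3) × 43.26 = 43.26 mol
m(CO) = 43.26 × 28.01 = 1212 g

1210 g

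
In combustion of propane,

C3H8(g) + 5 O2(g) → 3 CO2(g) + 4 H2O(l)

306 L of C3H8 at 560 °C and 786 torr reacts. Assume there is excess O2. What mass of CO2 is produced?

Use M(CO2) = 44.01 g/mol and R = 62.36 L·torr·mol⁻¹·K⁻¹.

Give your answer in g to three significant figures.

611 g

n(C3H8) = PV/RT = (786 × 306) / (62.36 × 833.15) = 4.629 mol
n(CO2) = (3/1) × 4.629 = 13.89 mol
m(CO2) = 13.89 × 44.01 = 611.3 g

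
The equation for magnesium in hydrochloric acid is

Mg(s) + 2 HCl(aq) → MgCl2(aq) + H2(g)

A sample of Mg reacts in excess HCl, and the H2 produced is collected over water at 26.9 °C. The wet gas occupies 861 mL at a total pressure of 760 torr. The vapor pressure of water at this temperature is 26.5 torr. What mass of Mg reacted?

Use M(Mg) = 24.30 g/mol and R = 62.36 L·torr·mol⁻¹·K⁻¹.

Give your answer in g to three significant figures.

P(H2) = 760 − 26.5 = 733.5 torr
n(H2) = PV/RT = (733.5 × 0.8610) / (62.36 × 300.05) = 0.03375 mol
n(Mg) = (1/1) × 0.03375 = 0.03375 mol
m(Mg) = 0.03375 × 24.30 = 0.8201 g

0.820 g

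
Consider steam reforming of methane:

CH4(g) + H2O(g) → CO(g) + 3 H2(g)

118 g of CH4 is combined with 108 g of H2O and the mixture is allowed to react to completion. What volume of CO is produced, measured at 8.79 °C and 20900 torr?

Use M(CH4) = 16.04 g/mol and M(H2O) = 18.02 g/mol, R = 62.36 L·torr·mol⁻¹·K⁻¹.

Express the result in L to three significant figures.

n(CH4) = 118 / 16.04 = 7.357 mol
n(H2O) = 108 / 18.02 = 5.993 mol
For 7.357 mol CH4, stoichiometry requires (1/1) × 7.357 = 7.357 mol H2O; 5.993 mol is available, so H2O is limiting.
n(CO) = (1/1) × 5.993 = 5.993 mol
V(CO) = nRT/P = 5.993 × 62.36 × 281.94 / 20900 = 5.042 L

5.04 L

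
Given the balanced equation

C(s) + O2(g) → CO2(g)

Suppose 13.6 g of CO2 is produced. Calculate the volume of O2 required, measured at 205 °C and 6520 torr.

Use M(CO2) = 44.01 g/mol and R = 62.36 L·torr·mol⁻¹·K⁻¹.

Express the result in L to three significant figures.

1.41 L

n(CO2) = 13.60 / 44.01 = 0.3090 mol
n(O2) = (1/1) × 0.3090 = 0.3090 mol
V = nRT/P = 0.3090 × 62.36 × 478.15 / 6520 = 1.413 L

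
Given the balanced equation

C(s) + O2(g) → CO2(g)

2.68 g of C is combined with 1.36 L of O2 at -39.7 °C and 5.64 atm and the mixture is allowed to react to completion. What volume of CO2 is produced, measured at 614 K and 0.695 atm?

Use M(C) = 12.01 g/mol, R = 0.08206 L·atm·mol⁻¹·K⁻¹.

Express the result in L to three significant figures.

n(C) = 2.68 / 12.01 = 0.2231 mol
n(O2) = PV/RT = (5.64 × 1.36) / (0.08206 × 233.45) = 0.4004 mol
For 0.2231 mol C, stoichiometry requires (1/1) × 0.2231 = 0.2231 mol O2; 0.4004 mol is available, so C is limiting.
n(CO2) = (1/1) × 0.2231 = 0.2231 mol
V(CO2) = nRT/P = 0.2231 × 0.08206 × 614 / 0.695 = 16.17 L

16.2 L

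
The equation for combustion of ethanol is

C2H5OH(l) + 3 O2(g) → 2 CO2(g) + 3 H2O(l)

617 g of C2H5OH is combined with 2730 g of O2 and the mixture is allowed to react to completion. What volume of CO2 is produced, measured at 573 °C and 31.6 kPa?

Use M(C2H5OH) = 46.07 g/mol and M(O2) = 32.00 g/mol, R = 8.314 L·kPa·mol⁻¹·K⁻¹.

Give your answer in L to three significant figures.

5960 L

n(C2H5OH) = 617 / 46.07 = 13.39 mol
n(O2) = 2730 / 32.00 = 85.31 mol
For 13.39 mol C2H5OH, stoichiometry requires (3/1) × 13.39 = 40.17 mol O2; 85.31 mol is available, so C2H5OH is limiting.
n(CO2) = (2/1) × 13.39 = 26.78 mol
V(CO2) = nRT/P = 26.78 × 8.314 × 846.15 / 31.6 = 5962 L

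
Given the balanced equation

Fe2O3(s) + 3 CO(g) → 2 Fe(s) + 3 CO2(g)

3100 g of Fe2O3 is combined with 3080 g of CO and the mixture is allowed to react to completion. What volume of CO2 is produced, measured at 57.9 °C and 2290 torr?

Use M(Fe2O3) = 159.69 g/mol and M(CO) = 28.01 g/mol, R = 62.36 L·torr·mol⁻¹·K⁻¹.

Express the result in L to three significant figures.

n(Fe2O3) = 3100 / 159.69 = 19.41 mol
n(CO) = 3080 / 28.01 = 110.0 mol
For 19.41 mol Fe2O3, stoichiometry requires (3/1) × 19.41 = 58.23 mol CO; 110.0 mol is available, so Fe2O3 is limiting.
n(CO2) = (3/1) × 19.41 = 58.23 mol
V(CO2) = nRT/P = 58.23 × 62.36 × 331.05 / 2290 = 524.9 L

525 L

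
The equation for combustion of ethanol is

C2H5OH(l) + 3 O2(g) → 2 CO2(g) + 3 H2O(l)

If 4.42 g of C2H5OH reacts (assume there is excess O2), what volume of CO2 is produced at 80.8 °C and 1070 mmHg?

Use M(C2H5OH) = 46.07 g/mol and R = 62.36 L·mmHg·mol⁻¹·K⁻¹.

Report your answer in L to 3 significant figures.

3.96 L

n(C2H5OH) = 4.420 / 46.07 = 0.09594 mol
n(CO2) = (2/1) × 0.09594 = 0.1919 mol
V = nRT/P = 0.1919 × 62.36 × 353.95 / 1070 = 3.959 L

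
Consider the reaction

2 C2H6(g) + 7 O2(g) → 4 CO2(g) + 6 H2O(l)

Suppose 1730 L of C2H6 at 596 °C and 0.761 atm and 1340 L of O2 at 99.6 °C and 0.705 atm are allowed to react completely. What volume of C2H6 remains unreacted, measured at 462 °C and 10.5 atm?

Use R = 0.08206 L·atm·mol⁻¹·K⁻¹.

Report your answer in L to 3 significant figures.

55.4 L

n(C2H6) = PV/RT = (0.761 × 1730) / (0.08206 × 869.15) = 18.46 mol
n(O2) = PV/RT = (0.705 × 1340) / (0.08206 × 372.75) = 30.88 mol
For 18.46 mol C2H6, stoichiometry requires (7/2) × 18.46 = 64.61 mol O2; 30.88 mol is available, so O2 is limiting.
n(C2H6) consumed = (2/7) × 30.88 = 8.823 mol; remaining = 18.46 − 8.823 = 9.637 mol
V(C2H6) = nRT/P = 9.637 × 0.08206 × 735.15 / 10.5 = 55.37 L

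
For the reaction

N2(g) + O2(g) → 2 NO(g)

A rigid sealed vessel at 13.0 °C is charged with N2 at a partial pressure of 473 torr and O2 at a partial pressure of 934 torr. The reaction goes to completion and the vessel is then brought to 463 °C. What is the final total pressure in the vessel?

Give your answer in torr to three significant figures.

3620 torr

With V and T fixed, P_i ∝ n_i, so the mole ratios apply directly to partial pressures at 13.0 °C.
P(O2) required for 473 torr of N2 = (1/1) × 473 = 473.0 torr; available 934 torr, so N2 is limiting.
P(O2) remaining = 934 − (1/1) × 473 = 461.0 torr
P(gaseous products) = (2)/1 × 473 = 946.0 torr
P_total at 13.0 °C = 461.0 + 946.0 = 1407 torr
Scaling to 463 °C: P = 1407 × 736.15/286.15 = 3620 torr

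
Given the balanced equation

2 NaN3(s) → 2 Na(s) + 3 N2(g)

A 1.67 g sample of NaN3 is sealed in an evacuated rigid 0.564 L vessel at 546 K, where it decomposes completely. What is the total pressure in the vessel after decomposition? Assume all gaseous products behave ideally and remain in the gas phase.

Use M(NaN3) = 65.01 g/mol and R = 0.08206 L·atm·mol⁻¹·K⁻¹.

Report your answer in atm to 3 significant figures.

n(NaN3) = 1.67 / 65.01 = 0.02569 mol
n(gas produced) = (3/2) × 0.02569 = 0.03853 mol
P = nRT/V = 0.03853 × 0.08206 × 546 / 0.564 = 3.061 atm

3.06 atm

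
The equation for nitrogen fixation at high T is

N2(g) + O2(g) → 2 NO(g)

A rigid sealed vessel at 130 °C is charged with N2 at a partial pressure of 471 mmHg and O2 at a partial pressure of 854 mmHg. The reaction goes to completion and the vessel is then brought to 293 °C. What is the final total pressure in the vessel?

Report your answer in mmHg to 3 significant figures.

At constant V, partial pressures at 130 °C are proportional to moles, so apply stoichiometry directly to pressures.
P(O2) required for 471 mmHg of N2 = (1/1) × 471 = 471.0 mmHg; available 854 mmHg, so N2 is limiting.
P(O2) remaining = 854 − (1/1) × 471 = 383.0 mmHg
P(gaseous products) = (2)/1 × 471 = 942.0 mmHg
P_total at 130 °C = 383.0 + 942.0 = 1325 mmHg
Scaling to 293 °C: P = 1325 × 566.15/403.15 = 1861 mmHg

1860 mmHg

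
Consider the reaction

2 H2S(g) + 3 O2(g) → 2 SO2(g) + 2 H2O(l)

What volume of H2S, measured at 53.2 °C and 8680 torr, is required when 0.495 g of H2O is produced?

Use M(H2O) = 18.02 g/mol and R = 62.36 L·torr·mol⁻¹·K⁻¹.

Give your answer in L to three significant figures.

0.0644 L

n(H2O) = 0.4950 / 18.02 = 0.02747 mol
n(H2S) = (2/2) × 0.02747 = 0.02747 mol
V = nRT/P = 0.02747 × 62.36 × 326.35 / 8680 = 0.06441 L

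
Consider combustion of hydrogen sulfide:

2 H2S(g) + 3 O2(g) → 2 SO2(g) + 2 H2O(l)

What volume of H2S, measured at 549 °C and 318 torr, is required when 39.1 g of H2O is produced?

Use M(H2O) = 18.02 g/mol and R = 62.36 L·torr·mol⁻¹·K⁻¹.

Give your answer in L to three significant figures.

350 L

n(H2O) = 39.10 / 18.02 = 2.170 mol
n(H2S) = (2/2) × 2.170 = 2.170 mol
V = nRT/P = 2.170 × 62.36 × 822.15 / 318 = 349.9 L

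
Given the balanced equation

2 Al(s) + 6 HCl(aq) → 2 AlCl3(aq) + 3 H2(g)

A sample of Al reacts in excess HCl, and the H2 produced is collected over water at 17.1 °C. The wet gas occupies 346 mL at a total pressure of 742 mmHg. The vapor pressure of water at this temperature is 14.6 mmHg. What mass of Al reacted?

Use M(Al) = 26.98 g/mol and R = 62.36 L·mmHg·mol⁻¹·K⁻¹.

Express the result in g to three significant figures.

0.250 g

P(H2) = 742 − 14.6 = 727.4 mmHg
n(H2) = PV/RT = (727.4 × 0.3460) / (62.36 × 290.25) = 0.01391 mol
n(Al) = (2/3) × 0.01391 = 0.009273 mol
m(Al) = 0.009273 × 26.98 = 0.2502 g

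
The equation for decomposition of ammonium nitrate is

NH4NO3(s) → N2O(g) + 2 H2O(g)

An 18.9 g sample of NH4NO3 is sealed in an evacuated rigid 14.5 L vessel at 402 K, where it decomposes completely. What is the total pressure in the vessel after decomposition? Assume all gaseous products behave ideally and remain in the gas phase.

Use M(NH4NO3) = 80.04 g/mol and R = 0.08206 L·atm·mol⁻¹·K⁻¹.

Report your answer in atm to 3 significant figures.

1.61 atm

n(NH4NO3) = 18.9 / 80.04 = 0.2361 mol
n(gas produced) = (3/1) × 0.2361 = 0.7083 mol
P = nRT/V = 0.7083 × 0.08206 × 402 / 14.5 = 1.611 atm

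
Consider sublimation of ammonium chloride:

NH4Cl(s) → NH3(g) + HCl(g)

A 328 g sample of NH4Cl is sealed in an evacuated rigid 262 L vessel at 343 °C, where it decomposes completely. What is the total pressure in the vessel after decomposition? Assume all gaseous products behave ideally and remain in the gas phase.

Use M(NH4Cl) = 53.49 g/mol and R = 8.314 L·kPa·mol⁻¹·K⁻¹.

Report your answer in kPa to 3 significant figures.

n(NH4Cl) = 328 / 53.49 = 6.132 mol
n(gas produced) = (2/1) × 6.132 = 12.26 mol
P = nRT/V = 12.26 × 8.314 × 616.15 / 262 = 239.7 kPa

240 kPa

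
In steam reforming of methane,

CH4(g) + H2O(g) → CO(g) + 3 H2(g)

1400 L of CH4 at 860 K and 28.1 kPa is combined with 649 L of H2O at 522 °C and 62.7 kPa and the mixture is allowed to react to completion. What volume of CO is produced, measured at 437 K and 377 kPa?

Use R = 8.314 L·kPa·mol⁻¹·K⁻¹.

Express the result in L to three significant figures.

53.0 L

n(CH4) = PV/RT = (28.1 × 1400) / (8.314 × 860) = 5.502 mol
n(H2O) = PV/RT = (62.7 × 649) / (8.314 × 795.15) = 6.155 mol
For 5.502 mol CH4, stoichiometry requires (1/1) × 5.502 = 5.502 mol H2O; 6.155 mol is available, so CH4 is limiting.
n(CO) = (1/1) × 5.502 = 5.502 mol
V(CO) = nRT/P = 5.502 × 8.314 × 437 / 377 = 53.02 L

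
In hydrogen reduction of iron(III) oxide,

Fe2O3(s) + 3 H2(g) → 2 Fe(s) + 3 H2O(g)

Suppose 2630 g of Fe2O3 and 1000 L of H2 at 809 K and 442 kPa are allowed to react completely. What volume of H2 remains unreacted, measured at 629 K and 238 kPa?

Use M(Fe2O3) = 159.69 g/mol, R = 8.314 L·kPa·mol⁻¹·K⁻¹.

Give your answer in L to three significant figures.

n(Fe2O3) = 2630 / 159.69 = 16.47 mol
n(H2) = PV/RT = (442 × 1000) / (8.314 × 809) = 65.71 mol
For 16.47 mol Fe2O3, stoichiometry requires (3/1) × 16.47 = 49.41 mol H2; 65.71 mol is available, so Fe2O3 is limiting.
n(H2) consumed = (3/1) × 16.47 = 49.41 mol; remaining = 65.71 − 49.41 = 16.30 mol
V(H2) = nRT/P = 16.30 × 8.314 × 629 / 238 = 358.2 L

358 L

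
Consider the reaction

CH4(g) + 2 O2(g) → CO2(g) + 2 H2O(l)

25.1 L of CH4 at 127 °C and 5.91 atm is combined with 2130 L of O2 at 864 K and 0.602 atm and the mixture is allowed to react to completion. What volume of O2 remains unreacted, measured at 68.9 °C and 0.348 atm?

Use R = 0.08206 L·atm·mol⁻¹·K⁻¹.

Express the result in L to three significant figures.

n(CH4) = PV/RT = (5.91 × 25.1) / (0.08206 × 400.15) = 4.518 mol
n(O2) = PV/RT = (0.602 × 2130) / (0.08206 × 864) = 18.09 mol
For 4.518 mol CH4, stoichiometry requires (2/1) × 4.518 = 9.036 mol O2; 18.09 mol is available, so CH4 is limiting.
n(O2) consumed = (2/1) × 4.518 = 9.036 mol; remaining = 18.09 − 9.036 = 9.054 mol
V(O2) = nRT/P = 9.054 × 0.08206 × 342.05 / 0.348 = 730.3 L

730 L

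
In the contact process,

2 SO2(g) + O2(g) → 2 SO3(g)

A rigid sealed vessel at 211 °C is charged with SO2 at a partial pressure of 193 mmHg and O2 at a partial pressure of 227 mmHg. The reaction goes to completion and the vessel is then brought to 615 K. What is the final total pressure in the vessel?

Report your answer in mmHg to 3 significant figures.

At constant V, partial pressures at 211 °C are proportional to moles, so apply stoichiometry directly to pressures.
P(O2) required for 193 mmHg of SO2 = (1/2) × 193 = 96.50 mmHg; available 227 mmHg, so SO2 is limiting.
P(O2) remaining = 227 − (1/2) × 193 = 130.5 mmHg
P(gaseous products) = (2)/2 × 193 = 193.0 mmHg
P_total at 211 °C = 130.5 + 193.0 = 323.5 mmHg
Scaling to 615 K: P = 323.5 × 615/484.15 = 410.9 mmHg

411 mmHg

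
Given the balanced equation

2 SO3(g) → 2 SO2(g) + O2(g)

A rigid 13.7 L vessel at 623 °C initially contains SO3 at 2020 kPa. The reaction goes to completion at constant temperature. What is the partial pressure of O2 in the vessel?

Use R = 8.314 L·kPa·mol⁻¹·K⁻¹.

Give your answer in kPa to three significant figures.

1010 kPa

n(SO3)₀ = PV/RT = (2020 × 13.7) / (8.314 × 896.15) = 3.714 mol
n(O2) = (1/2) × 3.714 = 1.857 mol
P(O2) = nRT/V = 1.857 × 8.314 × 896.15 / 13.7 = 1010 kPa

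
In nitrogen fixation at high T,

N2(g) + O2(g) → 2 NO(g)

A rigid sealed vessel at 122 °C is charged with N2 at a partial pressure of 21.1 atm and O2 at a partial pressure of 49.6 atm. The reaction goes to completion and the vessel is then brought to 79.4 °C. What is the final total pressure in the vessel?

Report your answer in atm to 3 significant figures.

63.1 atm

Because the vessel is rigid and T is held at 122 °C, work the stoichiometry in partial pressures (P_i = n_iRT/V).
P(O2) required for 21.1 atm of N2 = (1/1) × 21.1 = 21.10 atm; available 49.6 atm, so N2 is limiting.
P(O2) remaining = 49.6 − (1/1) × 21.1 = 28.50 atm
P(gaseous products) = (2)/1 × 21.1 = 42.20 atm
P_total at 122 °C = 28.50 + 42.20 = 70.70 atm
Scaling to 79.4 °C: P = 70.70 × 352.55/395.15 = 63.08 atm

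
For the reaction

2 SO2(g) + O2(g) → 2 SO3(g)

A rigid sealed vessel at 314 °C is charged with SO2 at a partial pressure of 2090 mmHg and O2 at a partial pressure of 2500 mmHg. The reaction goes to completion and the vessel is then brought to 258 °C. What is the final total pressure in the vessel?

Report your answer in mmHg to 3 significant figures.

With V and T fixed, P_i ∝ n_i, so the mole ratios apply directly to partial pressures at 314 °C.
P(O2) required for 2090 mmHg of SO2 = (1/2) × 2090 = 1045 mmHg; available 2500 mmHg, so SO2 is limiting.
P(O2) remaining = 2500 − (1/2) × 2090 = 1455 mmHg
P(gaseous products) = (2)/2 × 2090 = 2090 mmHg
P_total at 314 °C = 1455 + 2090 = 3545 mmHg
Scaling to 258 °C: P = 3545 × 531.15/587.15 = 3207 mmHg

3210 mmHg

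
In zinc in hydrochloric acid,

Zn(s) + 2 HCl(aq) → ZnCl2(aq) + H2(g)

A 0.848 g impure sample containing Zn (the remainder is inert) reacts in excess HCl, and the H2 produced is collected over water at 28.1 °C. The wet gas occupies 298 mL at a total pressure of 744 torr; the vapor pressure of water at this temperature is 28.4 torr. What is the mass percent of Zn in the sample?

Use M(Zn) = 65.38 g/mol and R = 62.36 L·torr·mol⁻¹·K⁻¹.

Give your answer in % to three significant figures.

P(H2) = 744 − 28.4 = 715.6 torr
n(H2) = PV/RT = (715.6 × 0.2980) / (62.36 × 301.25) = 0.01135 mol
n(Zn) = (1/1) × 0.01135 = 0.01135 mol
m(Zn) = 0.01135 × 65.38 = 0.7421 g
%Zn = 0.7421 / 0.848 × 100 = 87.51%

87.5 %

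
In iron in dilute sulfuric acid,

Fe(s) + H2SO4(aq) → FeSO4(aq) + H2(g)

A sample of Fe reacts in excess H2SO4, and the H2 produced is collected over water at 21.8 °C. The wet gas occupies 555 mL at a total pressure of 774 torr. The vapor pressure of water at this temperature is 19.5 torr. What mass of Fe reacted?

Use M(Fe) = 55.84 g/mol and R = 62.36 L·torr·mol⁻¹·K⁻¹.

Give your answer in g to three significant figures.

1.27 g

P(H2) = 774 − 19.5 = 754.5 torr
n(H2) = PV/RT = (754.5 × 0.5550) / (62.36 × 294.95) = 0.02277 mol
n(Fe) = (1/1) × 0.02277 = 0.02277 mol
m(Fe) = 0.02277 × 55.84 = 1.271 g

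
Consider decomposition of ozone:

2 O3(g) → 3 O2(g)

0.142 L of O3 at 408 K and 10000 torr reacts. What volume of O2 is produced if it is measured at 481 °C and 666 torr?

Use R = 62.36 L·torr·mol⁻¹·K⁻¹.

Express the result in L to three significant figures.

n(O3) = PV/RT = (10000 × 0.142) / (62.36 × 408) = 0.05581 mol
n(O2) = (3/2) × 0.05581 = 0.08371 mol
V = nRT/P = 0.08371 × 62.36 × 754.15 / 666 = 5.911 L

5.91 L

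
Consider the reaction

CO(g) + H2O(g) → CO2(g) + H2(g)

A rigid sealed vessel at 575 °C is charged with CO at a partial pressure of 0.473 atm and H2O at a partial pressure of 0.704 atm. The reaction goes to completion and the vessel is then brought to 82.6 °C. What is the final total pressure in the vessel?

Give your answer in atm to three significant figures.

0.494 atm

Because the vessel is rigid and T is held at 575 °C, work the stoichiometry in partial pressures (P_i = n_iRT/V).
P(H2O) required for 0.473 atm of CO = (1/1) × 0.473 = 0.4730 atm; available 0.704 atm, so CO is limiting.
P(H2O) remaining = 0.704 − (1/1) × 0.473 = 0.2310 atm
P(gaseous products) = (1+1)/1 × 0.473 = 0.9460 atm
P_total at 575 °C = 0.2310 + 0.9460 = 1.177 atm
Scaling to 82.6 °C: P = 1.177 × 355.75/848.15 = 0.4937 atm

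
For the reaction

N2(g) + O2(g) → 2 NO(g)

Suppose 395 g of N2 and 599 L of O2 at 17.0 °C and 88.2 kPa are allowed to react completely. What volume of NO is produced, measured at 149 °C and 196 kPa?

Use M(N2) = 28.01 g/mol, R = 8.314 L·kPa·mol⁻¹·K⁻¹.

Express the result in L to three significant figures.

505 L

n(N2) = 395 / 28.01 = 14.10 mol
n(O2) = PV/RT = (88.2 × 599) / (8.314 × 290.15) = 21.90 mol
For 14.10 mol N2, stoichiometry requires (1/1) × 14.10 = 14.10 mol O2; 21.90 mol is available, so N2 is limiting.
n(NO) = (2/1) × 14.10 = 28.20 mol
V(NO) = nRT/P = 28.20 × 8.314 × 422.15 / 196 = 505.0 L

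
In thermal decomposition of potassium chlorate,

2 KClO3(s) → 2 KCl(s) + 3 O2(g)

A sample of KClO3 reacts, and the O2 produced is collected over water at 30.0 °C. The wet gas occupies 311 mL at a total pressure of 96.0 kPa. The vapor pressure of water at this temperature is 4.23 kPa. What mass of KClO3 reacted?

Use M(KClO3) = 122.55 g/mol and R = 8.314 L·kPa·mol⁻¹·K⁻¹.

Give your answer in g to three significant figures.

P(O2) = 96.0 − 4.23 = 91.77 kPa
n(O2) = PV/RT = (91.77 × 0.3110) / (8.314 × 303.15) = 0.01132 mol
n(KClO3) = (2/3) × 0.01132 = 0.007547 mol
m(KClO3) = 0.007547 × 122.55 = 0.9249 g

0.925 g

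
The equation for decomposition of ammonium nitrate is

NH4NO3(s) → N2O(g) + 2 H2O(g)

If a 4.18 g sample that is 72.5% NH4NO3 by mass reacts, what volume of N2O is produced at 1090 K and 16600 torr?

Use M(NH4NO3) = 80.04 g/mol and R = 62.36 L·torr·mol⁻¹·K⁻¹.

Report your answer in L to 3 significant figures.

mass of NH4NO3 = 4.18 × 72.5/100 = 3.030 g
n(NH4NO3) = 3.030 / 80.04 = 0.03786 mol
n(N2O) = (1/1) × 0.03786 = 0.03786 mol
V = nRT/P = 0.03786 × 62.36 × 1090 / 16600 = 0.1550 L

0.155 L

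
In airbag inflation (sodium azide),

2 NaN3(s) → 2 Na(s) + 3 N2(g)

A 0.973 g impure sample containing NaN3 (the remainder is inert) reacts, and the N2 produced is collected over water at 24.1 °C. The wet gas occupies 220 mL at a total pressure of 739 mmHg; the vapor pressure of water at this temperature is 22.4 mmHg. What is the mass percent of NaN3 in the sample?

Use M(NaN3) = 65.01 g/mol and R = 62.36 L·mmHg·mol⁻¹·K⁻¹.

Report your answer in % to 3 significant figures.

37.9 %

P(N2) = 739 − 22.4 = 716.6 mmHg
n(N2) = PV/RT = (716.6 × 0.2200) / (62.36 × 297.25) = 0.008505 mol
n(NaN3) = (2/3) × 0.008505 = 0.005670 mol
m(NaN3) = 0.005670 × 65.01 = 0.3686 g
%NaN3 = 0.3686 / 0.973 × 100 = 37.88%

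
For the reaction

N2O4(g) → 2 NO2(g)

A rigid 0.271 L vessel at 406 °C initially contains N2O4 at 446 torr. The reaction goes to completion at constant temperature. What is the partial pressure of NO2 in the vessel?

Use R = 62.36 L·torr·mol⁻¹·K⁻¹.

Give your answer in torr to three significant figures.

n(N2O4)₀ = PV/RT = (446 × 0.271) / (62.36 × 679.15) = 0.002854 mol
n(NO2) = (2/1) × 0.002854 = 0.005708 mol
P(NO2) = nRT/V = 0.005708 × 62.36 × 679.15 / 0.271 = 892.0 torr

892 torr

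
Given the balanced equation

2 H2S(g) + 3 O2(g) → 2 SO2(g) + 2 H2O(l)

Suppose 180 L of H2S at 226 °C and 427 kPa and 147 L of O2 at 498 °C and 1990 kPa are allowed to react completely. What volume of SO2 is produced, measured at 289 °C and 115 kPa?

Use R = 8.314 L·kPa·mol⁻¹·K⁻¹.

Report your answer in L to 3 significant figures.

753 L

n(H2S) = PV/RT = (427 × 180) / (8.314 × 499.15) = 18.52 mol
n(O2) = PV/RT = (1990 × 147) / (8.314 × 771.15) = 45.63 mol
For 18.52 mol H2S, stoichiometry requires (3/2) × 18.52 = 27.78 mol O2; 45.63 mol is available, so H2S is limiting.
n(SO2) = (2/2) × 18.52 = 18.52 mol
V(SO2) = nRT/P = 18.52 × 8.314 × 562.15 / 115 = 752.7 L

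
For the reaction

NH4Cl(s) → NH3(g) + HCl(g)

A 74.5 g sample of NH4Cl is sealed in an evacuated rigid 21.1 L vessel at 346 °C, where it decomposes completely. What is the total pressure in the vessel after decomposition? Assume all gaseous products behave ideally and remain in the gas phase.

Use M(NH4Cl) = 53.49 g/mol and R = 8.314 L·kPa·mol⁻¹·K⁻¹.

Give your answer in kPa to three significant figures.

680 kPa

n(NH4Cl) = 74.5 / 53.49 = 1.393 mol
n(gas produced) = (2/1) × 1.393 = 2.786 mol
P = nRT/V = 2.786 × 8.314 × 619.15 / 21.1 = 679.7 kPa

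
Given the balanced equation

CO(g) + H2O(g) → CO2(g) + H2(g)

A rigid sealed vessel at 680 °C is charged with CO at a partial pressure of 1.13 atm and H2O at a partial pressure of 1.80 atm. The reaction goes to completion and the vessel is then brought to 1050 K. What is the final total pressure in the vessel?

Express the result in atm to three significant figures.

With V and T fixed, P_i ∝ n_i, so the mole ratios apply directly to partial pressures at 680 °C.
P(H2O) required for 1.13 atm of CO = (1/1) × 1.13 = 1.130 atm; available 1.80 atm, so CO is limiting.
P(H2O) remaining = 1.80 − (1/1) × 1.13 = 0.6700 atm
P(gaseous products) = (1+1)/1 × 1.13 = 2.260 atm
P_total at 680 °C = 0.6700 + 2.260 = 2.930 atm
Scaling to 1050 K: P = 2.930 × 1050/953.15 = 3.228 atm

3.23 atm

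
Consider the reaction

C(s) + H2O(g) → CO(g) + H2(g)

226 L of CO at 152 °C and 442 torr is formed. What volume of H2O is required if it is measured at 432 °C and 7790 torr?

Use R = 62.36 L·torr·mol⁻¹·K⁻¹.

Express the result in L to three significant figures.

n(CO) = PV/RT = (442 × 226) / (62.36 × 425.15) = 3.768 mol
n(H2O) = (1/1) × 3.768 = 3.768 mol
V = nRT/P = 3.768 × 62.36 × 705.15 / 7790 = 21.27 L

21.3 L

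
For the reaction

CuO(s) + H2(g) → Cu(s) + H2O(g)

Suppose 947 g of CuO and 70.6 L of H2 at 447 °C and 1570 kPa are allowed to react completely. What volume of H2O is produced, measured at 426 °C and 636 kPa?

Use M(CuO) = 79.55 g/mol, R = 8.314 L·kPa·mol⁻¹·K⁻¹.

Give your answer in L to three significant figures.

n(CuO) = 947 / 79.55 = 11.90 mol
n(H2) = PV/RT = (1570 × 70.6) / (8.314 × 720.15) = 18.51 mol
For 11.90 mol CuO, stoichiometry requires (1/1) × 11.90 = 11.90 mol H2; 18.51 mol is available, so CuO is limiting.
n(H2O) = (1/1) × 11.90 = 11.90 mol
V(H2O) = nRT/P = 11.90 × 8.314 × 699.15 / 636 = 108.8 L

109 L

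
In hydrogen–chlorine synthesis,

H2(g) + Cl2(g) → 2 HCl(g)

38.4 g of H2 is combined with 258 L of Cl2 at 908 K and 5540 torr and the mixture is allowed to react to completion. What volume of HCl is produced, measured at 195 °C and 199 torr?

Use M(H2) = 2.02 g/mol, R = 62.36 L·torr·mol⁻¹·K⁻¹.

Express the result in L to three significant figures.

n(H2) = 38.4 / 2.02 = 19.01 mol
n(Cl2) = PV/RT = (5540 × 258) / (62.36 × 908) = 25.24 mol
For 19.01 mol H2, stoichiometry requires (1/1) × 19.01 = 19.01 mol Cl2; 25.24 mol is available, so H2 is limiting.
n(HCl) = (2/1) × 19.01 = 38.02 mol
V(HCl) = nRT/P = 38.02 × 62.36 × 468.15 / 199 = 5578 L

5580 L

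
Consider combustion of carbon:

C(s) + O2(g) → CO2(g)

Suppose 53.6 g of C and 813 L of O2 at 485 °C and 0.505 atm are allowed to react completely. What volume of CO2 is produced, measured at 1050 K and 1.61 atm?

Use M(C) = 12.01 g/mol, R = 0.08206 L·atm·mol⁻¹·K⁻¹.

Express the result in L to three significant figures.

239 L

n(C) = 53.6 / 12.01 = 4.463 mol
n(O2) = PV/RT = (0.505 × 813) / (0.08206 × 758.15) = 6.599 mol
For 4.463 mol C, stoichiometry requires (1/1) × 4.463 = 4.463 mol O2; 6.599 mol is available, so C is limiting.
n(CO2) = (1/1) × 4.463 = 4.463 mol
V(CO2) = nRT/P = 4.463 × 0.08206 × 1050 / 1.61 = 238.8 L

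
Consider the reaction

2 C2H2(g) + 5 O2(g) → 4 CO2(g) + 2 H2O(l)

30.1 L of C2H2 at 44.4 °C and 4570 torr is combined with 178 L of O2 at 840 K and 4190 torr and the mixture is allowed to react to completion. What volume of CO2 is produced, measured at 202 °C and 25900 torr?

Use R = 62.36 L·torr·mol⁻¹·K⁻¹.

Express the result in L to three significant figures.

13.0 L

n(C2H2) = PV/RT = (4570 × 30.1) / (62.36 × 317.55) = 6.946 mol
n(O2) = PV/RT = (4190 × 178) / (62.36 × 840) = 14.24 mol
For 6.946 mol C2H2, stoichiometry requires (5/2) × 6.946 = 17.36 mol O2; 14.24 mol is available, so O2 is limiting.
n(CO2) = (4/5) × 14.24 = 11.39 mol
V(CO2) = nRT/P = 11.39 × 62.36 × 475.15 / 25900 = 13.03 L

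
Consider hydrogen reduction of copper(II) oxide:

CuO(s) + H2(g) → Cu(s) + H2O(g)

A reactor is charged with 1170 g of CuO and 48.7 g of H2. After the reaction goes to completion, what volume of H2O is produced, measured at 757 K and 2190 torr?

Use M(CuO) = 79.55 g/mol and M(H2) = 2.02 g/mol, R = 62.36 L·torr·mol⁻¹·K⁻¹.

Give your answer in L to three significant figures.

317 L

n(CuO) = 1170 / 79.55 = 14.71 mol
n(H2) = 48.7 / 2.02 = 24.11 mol
For 14.71 mol CuO, stoichiometry requires (1/1) × 14.71 = 14.71 mol H2; 24.11 mol is available, so CuO is limiting.
n(H2O) = (1/1) × 14.71 = 14.71 mol
V(H2O) = nRT/P = 14.71 × 62.36 × 757 / 2190 = 317.1 L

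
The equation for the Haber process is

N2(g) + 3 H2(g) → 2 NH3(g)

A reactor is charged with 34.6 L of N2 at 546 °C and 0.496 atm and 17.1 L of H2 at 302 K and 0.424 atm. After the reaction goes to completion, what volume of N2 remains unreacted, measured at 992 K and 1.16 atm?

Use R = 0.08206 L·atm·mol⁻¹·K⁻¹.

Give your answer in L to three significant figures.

n(N2) = PV/RT = (0.496 × 34.6) / (0.08206 × 819.15) = 0.2553 mol
n(H2) = PV/RT = (0.424 × 17.1) / (0.08206 × 302) = 0.2926 mol
For 0.2553 mol N2, stoichiometry requires (3/1) × 0.2553 = 0.7659 mol H2; 0.2926 mol is available, so H2 is limiting.
n(N2) consumed = (1/3) × 0.2926 = 0.09753 mol; remaining = 0.2553 − 0.09753 = 0.1578 mol
V(N2) = nRT/P = 0.1578 × 0.08206 × 992 / 1.16 = 11.07 L

11.1 L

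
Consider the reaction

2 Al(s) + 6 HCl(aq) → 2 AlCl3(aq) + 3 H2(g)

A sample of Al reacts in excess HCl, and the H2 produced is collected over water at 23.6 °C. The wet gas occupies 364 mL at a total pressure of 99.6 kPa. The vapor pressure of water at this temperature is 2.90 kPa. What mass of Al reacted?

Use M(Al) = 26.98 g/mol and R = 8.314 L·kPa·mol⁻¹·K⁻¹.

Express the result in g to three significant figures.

0.257 g

P(H2) = 99.6 − 2.90 = 96.70 kPa
n(H2) = PV/RT = (96.70 × 0.3640) / (8.314 × 296.75) = 0.01427 mol
n(Al) = (2/3) × 0.01427 = 0.009513 mol
m(Al) = 0.009513 × 26.98 = 0.2567 g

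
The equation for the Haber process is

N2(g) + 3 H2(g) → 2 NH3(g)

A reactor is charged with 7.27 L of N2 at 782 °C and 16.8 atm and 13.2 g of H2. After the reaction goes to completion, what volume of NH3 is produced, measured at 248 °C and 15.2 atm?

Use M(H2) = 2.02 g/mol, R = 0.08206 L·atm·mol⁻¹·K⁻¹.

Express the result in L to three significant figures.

n(N2) = PV/RT = (16.8 × 7.27) / (0.08206 × 1055.15) = 1.411 mol
n(H2) = 13.2 / 2.02 = 6.535 mol
For 1.411 mol N2, stoichiometry requires (3/1) × 1.411 = 4.233 mol H2; 6.535 mol is available, so N2 is limiting.
n(NH3) = (2/1) × 1.411 = 2.822 mol
V(NH3) = nRT/P = 2.822 × 0.08206 × 521.15 / 15.2 = 7.940 L

7.94 L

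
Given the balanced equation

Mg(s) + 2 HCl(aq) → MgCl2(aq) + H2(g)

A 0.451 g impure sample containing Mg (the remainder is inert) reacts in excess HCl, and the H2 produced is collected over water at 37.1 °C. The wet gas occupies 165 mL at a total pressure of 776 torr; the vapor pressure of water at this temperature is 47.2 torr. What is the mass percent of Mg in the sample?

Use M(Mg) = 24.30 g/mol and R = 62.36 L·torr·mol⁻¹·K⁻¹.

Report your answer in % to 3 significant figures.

33.5 %

P(H2) = 776 − 47.2 = 728.8 torr
n(H2) = PV/RT = (728.8 × 0.1650) / (62.36 × 310.25) = 0.006215 mol
n(Mg) = (1/1) × 0.006215 = 0.006215 mol
m(Mg) = 0.006215 × 24.30 = 0.1510 g
%Mg = 0.1510 / 0.451 × 100 = 33.48%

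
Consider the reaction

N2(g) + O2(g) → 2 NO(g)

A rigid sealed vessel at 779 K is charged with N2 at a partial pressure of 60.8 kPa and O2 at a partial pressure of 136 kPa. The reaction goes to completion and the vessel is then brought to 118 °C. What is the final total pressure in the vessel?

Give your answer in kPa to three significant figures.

With V and T fixed, P_i ∝ n_i, so the mole ratios apply directly to partial pressures at 779 K.
P(O2) required for 60.8 kPa of N2 = (1/1) × 60.8 = 60.80 kPa; available 136 kPa, so N2 is limiting.
P(O2) remaining = 136 − (1/1) × 60.8 = 75.20 kPa
P(gaseous products) = (2)/1 × 60.8 = 121.6 kPa
P_total at 779 K = 75.20 + 121.6 = 196.8 kPa
Scaling to 118 °C: P = 196.8 × 391.15/779 = 98.82 kPa

98.8 kPa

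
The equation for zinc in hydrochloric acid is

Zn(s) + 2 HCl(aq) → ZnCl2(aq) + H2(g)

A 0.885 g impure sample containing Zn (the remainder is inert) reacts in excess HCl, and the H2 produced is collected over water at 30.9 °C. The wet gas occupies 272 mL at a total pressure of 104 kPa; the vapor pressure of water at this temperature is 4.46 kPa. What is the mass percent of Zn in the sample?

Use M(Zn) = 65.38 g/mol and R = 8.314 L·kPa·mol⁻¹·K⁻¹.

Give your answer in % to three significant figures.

P(H2) = 104 − 4.46 = 99.54 kPa
n(H2) = PV/RT = (99.54 × 0.2720) / (8.314 × 304.05) = 0.01071 mol
n(Zn) = (1/1) × 0.01071 = 0.01071 mol
m(Zn) = 0.01071 × 65.38 = 0.7002 g
%Zn = 0.7002 / 0.885 × 100 = 79.12%

79.1 %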